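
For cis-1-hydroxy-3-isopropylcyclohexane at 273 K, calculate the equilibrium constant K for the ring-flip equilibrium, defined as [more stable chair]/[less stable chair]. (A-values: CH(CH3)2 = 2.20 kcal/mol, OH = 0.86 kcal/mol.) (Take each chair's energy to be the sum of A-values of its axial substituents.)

K ≈ 282

C1 and C3 have the same parity, so for the cis isomer the two substituents are e,e in one chair and a,a in the other.
Chair I (isopropyl axial, hydroxyl axial): E = 3.06 kcal/mol; chair II (isopropyl equatorial, hydroxyl equatorial): E = 0.00 kcal/mol.
ΔG = 3.06 kcal/mol between the two chairs.
K = exp(ΔG/RT) with R = 1.987×10⁻³ kcal mol⁻¹ K⁻¹ and T = 273 K gives K ≈ 282.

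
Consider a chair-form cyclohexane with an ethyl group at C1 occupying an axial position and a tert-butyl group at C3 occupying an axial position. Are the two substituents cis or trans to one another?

C1 and C3 have the same parity, so their axial bonds point in the same direction.
With same-parity carbons, two substituents on the same face are both axial or both equatorial; opposite faces give one of each.
Here the groups are axial/axial → same face → cis.

cis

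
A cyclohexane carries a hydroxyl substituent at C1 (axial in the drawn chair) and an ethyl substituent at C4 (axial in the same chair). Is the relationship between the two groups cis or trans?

C1 and C4 have opposite parity, so their axial bonds point in opposite directions.
With opposite-parity carbons, two substituents on the same face are one axial and one equatorial; opposite faces give both axial or both equatorial.
Here the groups are axial/axial → opposite face → trans.

trans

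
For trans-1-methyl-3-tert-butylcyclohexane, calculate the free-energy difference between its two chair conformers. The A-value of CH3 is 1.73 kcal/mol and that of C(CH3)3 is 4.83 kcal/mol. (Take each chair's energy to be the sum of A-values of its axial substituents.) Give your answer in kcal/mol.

C1 and C3 have the same parity, so for the trans isomer the two substituents are one axial and one equatorial in each chair.
Chair I (methyl axial, tert-butyl equatorial): E = 1.73 kcal/mol.
Chair II (methyl equatorial, tert-butyl axial): E = 4.83 kcal/mol.
ΔE = 4.83 − 1.73 = 3.10 kcal/mol; chair I is more stable.

3.10 kcal/mol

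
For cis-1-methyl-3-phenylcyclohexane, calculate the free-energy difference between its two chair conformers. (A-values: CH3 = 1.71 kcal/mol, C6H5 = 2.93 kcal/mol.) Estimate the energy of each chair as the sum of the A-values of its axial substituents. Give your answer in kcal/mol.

C1 and C3 have the same parity, so for the cis isomer the two substituents are e,e in one chair and a,a in the other.
Chair I (methyl axial, phenyl axial): E = 4.64 kcal/mol.
Chair II (methyl equatorial, phenyl equatorial): E = 0.00 kcal/mol.
ΔE = 4.64 − 0.00 = 4.64 kcal/mol; chair II is more stable.

4.64 kcal/mol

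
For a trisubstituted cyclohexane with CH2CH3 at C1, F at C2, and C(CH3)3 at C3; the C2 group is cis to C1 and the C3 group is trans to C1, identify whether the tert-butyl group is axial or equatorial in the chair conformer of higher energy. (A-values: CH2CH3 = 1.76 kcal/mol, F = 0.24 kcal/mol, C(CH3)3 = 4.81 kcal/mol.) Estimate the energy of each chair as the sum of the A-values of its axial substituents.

Chair I (ethyl axial, fluoro equatorial, tert-butyl equatorial): E = 1.76 kcal/mol.
Chair II (ethyl equatorial, fluoro axial, tert-butyl axial): E = 5.05 kcal/mol.
Chair II is the less stable (higher-energy) conformer, and in that chair the tert-butyl group is axial.

axial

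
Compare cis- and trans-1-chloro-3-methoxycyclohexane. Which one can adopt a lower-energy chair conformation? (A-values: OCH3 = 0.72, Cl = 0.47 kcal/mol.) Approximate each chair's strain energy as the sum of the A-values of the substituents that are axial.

cis

At 1,3 positions (parity same): cis → (e,e or a,a); trans → (a,e or e,a).
Best chair for cis: E = 0.00 kcal/mol; best chair for trans: E = 0.47 kcal/mol.
The cis isomer is lower by 0.47 kcal/mol.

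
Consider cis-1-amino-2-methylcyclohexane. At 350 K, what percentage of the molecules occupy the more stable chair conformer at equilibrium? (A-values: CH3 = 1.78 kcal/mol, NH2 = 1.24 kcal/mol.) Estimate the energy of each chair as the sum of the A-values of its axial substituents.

68.5%

C1 and C2 have opposite parity, so for the cis isomer the two substituents are one axial and one equatorial in each chair.
Chair I (methyl axial, amino equatorial): E = 1.78 kcal/mol; chair II (methyl equatorial, amino axial): E = 1.24 kcal/mol.
ΔG = 0.54 kcal/mol between the two chairs.
K = exp(ΔG/RT) with R = 1.987×10⁻³ kcal mol⁻¹ K⁻¹ and T = 350 K gives K ≈ 2.17.
Fraction in the lower-energy chair = K/(K+1) = 68.5%.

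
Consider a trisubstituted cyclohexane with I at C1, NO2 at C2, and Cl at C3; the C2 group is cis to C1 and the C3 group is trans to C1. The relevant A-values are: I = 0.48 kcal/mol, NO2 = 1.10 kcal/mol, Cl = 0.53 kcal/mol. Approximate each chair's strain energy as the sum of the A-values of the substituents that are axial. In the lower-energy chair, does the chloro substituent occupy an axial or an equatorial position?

Chair I (iodo axial, nitro equatorial, chloro equatorial): E = 0.48 kcal/mol.
Chair II (iodo equatorial, nitro axial, chloro axial): E = 1.63 kcal/mol.
Chair I is the more stable (lower-energy) conformer, and in that chair the chloro group is equatorial.

equatorial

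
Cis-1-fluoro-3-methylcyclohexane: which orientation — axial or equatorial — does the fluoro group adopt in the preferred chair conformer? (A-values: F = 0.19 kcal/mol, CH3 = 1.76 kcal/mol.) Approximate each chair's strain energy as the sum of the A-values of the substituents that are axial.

equatorial

C1 and C3 have the same parity, so for the cis isomer the two substituents are e,e in one chair and a,a in the other.
Chair I (fluoro axial, methyl axial): E = 1.95 kcal/mol.
Chair II (fluoro equatorial, methyl equatorial): E = 0.00 kcal/mol.
Chair II is the more stable (lower-energy) conformer, and in that chair the fluoro group is equatorial.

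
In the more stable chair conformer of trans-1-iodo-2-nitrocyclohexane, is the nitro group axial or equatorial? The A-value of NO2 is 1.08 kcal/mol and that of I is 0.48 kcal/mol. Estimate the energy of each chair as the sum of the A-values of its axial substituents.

C1 and C2 have opposite parity, so for the trans isomer the two substituents are e,e in one chair and a,a in the other.
Chair I (nitro axial, iodo axial): E = 1.56 kcal/mol.
Chair II (nitro equatorial, iodo equatorial): E = 0.00 kcal/mol.
Chair II is the more stable (lower-energy) conformer, and in that chair the nitro group is equatorial.

equatorial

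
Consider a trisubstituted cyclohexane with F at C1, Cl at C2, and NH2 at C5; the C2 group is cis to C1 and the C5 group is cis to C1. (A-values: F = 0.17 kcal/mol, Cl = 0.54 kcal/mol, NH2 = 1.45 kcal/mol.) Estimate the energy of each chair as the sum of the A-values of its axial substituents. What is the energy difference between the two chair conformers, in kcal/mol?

1.08 kcal/mol

Chair I (fluoro axial, chloro equatorial, amino axial): E = 1.62 kcal/mol.
Chair II (fluoro equatorial, chloro axial, amino equatorial): E = 0.54 kcal/mol.
ΔE = 1.62 − 0.54 = 1.08 kcal/mol; chair II is more stable.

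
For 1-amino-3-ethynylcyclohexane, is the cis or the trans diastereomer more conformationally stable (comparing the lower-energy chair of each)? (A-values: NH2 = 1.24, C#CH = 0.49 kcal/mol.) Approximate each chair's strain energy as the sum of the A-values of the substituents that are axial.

cis

At 1,3 positions (parity same): cis → (e,e or a,a); trans → (a,e or e,a).
Best chair for cis: E = 0.00 kcal/mol; best chair for trans: E = 0.49 kcal/mol.
The cis isomer is lower by 0.49 kcal/mol.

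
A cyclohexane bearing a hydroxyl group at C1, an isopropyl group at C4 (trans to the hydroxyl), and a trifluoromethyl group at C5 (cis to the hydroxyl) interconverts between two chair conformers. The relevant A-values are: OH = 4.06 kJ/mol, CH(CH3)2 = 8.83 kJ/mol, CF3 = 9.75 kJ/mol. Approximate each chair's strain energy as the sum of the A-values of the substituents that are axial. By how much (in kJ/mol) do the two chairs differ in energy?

Chair I (hydroxyl axial, isopropyl axial, trifluoromethyl axial): E = 22.64 kJ/mol.
Chair II (hydroxyl equatorial, isopropyl equatorial, trifluoromethyl equatorial): E = 0.00 kJ/mol.
ΔE = 22.64 − 0.00 = 22.64 kJ/mol; chair II is more stable.

22.64 kJ/mol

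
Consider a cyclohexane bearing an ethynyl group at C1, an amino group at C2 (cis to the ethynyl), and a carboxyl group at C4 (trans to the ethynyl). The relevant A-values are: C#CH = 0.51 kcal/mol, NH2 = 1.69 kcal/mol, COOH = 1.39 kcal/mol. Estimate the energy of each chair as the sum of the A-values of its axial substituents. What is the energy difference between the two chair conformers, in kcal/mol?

0.21 kcal/mol

Chair I (ethynyl axial, amino equatorial, carboxyl axial): E = 1.90 kcal/mol.
Chair II (ethynyl equatorial, amino axial, carboxyl equatorial): E = 1.69 kcal/mol.
ΔE = 1.90 − 1.69 = 0.21 kcal/mol; chair II is more stable.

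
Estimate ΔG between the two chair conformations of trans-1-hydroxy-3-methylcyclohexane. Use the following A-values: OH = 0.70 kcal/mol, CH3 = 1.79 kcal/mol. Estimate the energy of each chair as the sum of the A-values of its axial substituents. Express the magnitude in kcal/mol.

C1 and C3 have the same parity, so for the trans isomer the two substituents are one axial and one equatorial in each chair.
Chair I (hydroxyl axial, methyl equatorial): E = 0.70 kcal/mol.
Chair II (hydroxyl equatorial, methyl axial): E = 1.79 kcal/mol.
ΔE = 1.79 − 0.70 = 1.09 kcal/mol; chair I is more stable.

1.09 kcal/mol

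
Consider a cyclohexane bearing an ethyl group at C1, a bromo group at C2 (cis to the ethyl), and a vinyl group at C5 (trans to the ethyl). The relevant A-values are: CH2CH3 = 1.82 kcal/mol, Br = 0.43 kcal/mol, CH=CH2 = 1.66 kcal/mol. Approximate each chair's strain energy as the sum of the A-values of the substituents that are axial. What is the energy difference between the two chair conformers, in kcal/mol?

Chair I (ethyl axial, bromo equatorial, vinyl equatorial): E = 1.82 kcal/mol.
Chair II (ethyl equatorial, bromo axial, vinyl axial): E = 2.09 kcal/mol.
ΔE = 2.09 − 1.82 = 0.27 kcal/mol; chair I is more stable.

0.27 kcal/mol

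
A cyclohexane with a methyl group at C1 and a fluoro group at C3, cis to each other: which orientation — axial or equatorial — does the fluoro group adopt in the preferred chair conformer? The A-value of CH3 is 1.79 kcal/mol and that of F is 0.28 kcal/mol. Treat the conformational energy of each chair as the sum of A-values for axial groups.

equatorial

C1 and C3 have the same parity, so for the cis isomer the two substituents are e,e in one chair and a,a in the other.
Chair I (methyl axial, fluoro axial): E = 2.07 kcal/mol.
Chair II (methyl equatorial, fluoro equatorial): E = 0.00 kcal/mol.
Chair II is the more stable (lower-energy) conformer, and in that chair the fluoro group is equatorial.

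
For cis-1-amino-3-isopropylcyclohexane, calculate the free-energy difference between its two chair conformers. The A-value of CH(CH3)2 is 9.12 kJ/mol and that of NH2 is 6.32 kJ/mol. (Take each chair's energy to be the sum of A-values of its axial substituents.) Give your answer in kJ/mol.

15.44 kJ/mol

C1 and C3 have the same parity, so for the cis isomer the two substituents are e,e in one chair and a,a in the other.
Chair I (isopropyl axial, amino axial): E = 15.44 kJ/mol.
Chair II (isopropyl equatorial, amino equatorial): E = 0.00 kJ/mol.
ΔE = 15.44 − 0.00 = 15.44 kJ/mol; chair II is more stable.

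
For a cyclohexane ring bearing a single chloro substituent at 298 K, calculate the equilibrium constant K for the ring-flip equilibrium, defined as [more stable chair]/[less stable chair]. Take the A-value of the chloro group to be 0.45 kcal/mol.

One chair has the chloro group axial (E = 0.45 kcal/mol) and the other has it equatorial (E = 0).
ΔG = 0.45 kcal/mol between the two chairs.
K = exp(ΔG/RT) with R = 1.987×10⁻³ kcal mol⁻¹ K⁻¹ and T = 298 K gives K ≈ 2.14.

K ≈ 2.14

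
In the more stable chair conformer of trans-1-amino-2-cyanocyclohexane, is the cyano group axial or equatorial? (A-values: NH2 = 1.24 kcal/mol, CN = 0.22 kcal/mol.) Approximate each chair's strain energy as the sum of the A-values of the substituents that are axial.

C1 and C2 have opposite parity, so for the trans isomer the two substituents are e,e in one chair and a,a in the other.
Chair I (amino axial, cyano axial): E = 1.46 kcal/mol.
Chair II (amino equatorial, cyano equatorial): E = 0.00 kcal/mol.
Chair II is the more stable (lower-energy) conformer, and in that chair the cyano group is equatorial.

equatorial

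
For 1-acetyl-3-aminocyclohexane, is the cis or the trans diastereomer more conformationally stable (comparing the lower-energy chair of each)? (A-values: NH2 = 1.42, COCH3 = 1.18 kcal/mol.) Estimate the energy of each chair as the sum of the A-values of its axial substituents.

cis

At 1,3 positions (parity same): cis → (e,e or a,a); trans → (a,e or e,a).
Best chair for cis: E = 0.00 kcal/mol; best chair for trans: E = 1.18 kcal/mol.
The cis isomer is lower by 1.18 kcal/mol.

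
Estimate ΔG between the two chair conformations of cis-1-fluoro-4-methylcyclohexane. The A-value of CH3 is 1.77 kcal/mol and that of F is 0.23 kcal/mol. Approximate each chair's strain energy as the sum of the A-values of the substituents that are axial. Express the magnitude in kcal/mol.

C1 and C4 have opposite parity, so for the cis isomer the two substituents are one axial and one equatorial in each chair.
Chair I (methyl axial, fluoro equatorial): E = 1.77 kcal/mol.
Chair II (methyl equatorial, fluoro axial): E = 0.23 kcal/mol.
ΔE = 1.77 − 0.23 = 1.54 kcal/mol; chair II is more stable.

1.54 kcal/mol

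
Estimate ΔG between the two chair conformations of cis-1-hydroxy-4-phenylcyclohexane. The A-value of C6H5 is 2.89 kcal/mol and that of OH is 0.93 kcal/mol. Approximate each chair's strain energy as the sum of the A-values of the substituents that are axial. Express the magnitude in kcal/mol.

C1 and C4 have opposite parity, so for the cis isomer the two substituents are one axial and one equatorial in each chair.
Chair I (phenyl axial, hydroxyl equatorial): E = 2.89 kcal/mol.
Chair II (phenyl equatorial, hydroxyl axial): E = 0.93 kcal/mol.
ΔE = 2.89 − 0.93 = 1.96 kcal/mol; chair II is more stable.

1.96 kcal/mol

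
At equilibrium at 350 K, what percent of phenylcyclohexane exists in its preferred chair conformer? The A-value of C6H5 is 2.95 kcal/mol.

One chair has the phenyl group axial (E = 2.95 kcal/mol) and the other has it equatorial (E = 0).
ΔG = 2.95 kcal/mol between the two chairs.
K = exp(ΔG/RT) with R = 1.987×10⁻³ kcal mol⁻¹ K⁻¹ and T = 350 K gives K ≈ 69.5.
Fraction in the lower-energy chair = K/(K+1) = 98.6%.

98.6%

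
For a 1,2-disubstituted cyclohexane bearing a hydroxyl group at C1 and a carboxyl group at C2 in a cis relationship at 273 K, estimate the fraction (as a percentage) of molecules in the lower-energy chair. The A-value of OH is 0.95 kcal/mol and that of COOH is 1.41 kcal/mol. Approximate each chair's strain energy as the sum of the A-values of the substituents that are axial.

C1 and C2 have opposite parity, so for the cis isomer the two substituents are one axial and one equatorial in each chair.
Chair I (hydroxyl axial, carboxyl equatorial): E = 0.95 kcal/mol; chair II (hydroxyl equatorial, carboxyl axial): E = 1.41 kcal/mol.
ΔG = 0.46 kcal/mol between the two chairs.
K = exp(ΔG/RT) with R = 1.987×10⁻³ kcal mol⁻¹ K⁻¹ and T = 273 K gives K ≈ 2.33.
Fraction in the lower-energy chair = K/(K+1) = 70.0%.

70.0%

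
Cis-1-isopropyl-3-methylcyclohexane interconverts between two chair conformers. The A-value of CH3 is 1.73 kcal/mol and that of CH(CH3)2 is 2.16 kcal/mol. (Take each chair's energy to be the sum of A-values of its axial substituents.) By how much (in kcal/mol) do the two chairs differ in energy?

3.89 kcal/mol

C1 and C3 have the same parity, so for the cis isomer the two substituents are e,e in one chair and a,a in the other.
Chair I (methyl axial, isopropyl axial): E = 3.89 kcal/mol.
Chair II (methyl equatorial, isopropyl equatorial): E = 0.00 kcal/mol.
ΔE = 3.89 − 0.00 = 3.89 kcal/mol; chair II is more stable.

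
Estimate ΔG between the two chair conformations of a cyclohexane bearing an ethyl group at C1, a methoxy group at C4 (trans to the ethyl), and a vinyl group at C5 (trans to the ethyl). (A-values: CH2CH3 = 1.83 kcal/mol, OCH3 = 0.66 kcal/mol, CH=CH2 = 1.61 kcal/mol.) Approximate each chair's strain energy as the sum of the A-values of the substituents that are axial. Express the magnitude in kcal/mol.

0.88 kcal/mol

Chair I (ethyl axial, methoxy axial, vinyl equatorial): E = 2.49 kcal/mol.
Chair II (ethyl equatorial, methoxy equatorial, vinyl axial): E = 1.61 kcal/mol.
ΔE = 2.49 − 1.61 = 0.88 kcal/mol; chair II is more stable.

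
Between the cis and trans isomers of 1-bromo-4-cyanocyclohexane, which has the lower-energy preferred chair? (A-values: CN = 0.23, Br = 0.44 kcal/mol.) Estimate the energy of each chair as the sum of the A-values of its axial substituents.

trans

At 1,4 positions (parity opposite): cis → (a,e or e,a); trans → (e,e or a,a).
Best chair for cis: E = 0.23 kcal/mol; best chair for trans: E = 0.00 kcal/mol.
The trans isomer is lower by 0.23 kcal/mol.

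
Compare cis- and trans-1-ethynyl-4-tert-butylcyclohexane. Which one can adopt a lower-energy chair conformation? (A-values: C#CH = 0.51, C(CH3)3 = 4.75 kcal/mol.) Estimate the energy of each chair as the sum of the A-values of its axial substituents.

trans

At 1,4 positions (parity opposite): cis → (a,e or e,a); trans → (e,e or a,a).
Best chair for cis: E = 0.51 kcal/mol; best chair for trans: E = 0.00 kcal/mol.
The trans isomer is lower by 0.51 kcal/mol.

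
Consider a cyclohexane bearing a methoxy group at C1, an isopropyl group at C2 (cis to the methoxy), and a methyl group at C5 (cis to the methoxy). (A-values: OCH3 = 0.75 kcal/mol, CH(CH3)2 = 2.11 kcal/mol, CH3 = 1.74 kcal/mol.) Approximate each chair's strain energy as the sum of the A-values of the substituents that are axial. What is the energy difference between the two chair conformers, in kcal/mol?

0.38 kcal/mol

Chair I (methoxy axial, isopropyl equatorial, methyl axial): E = 2.49 kcal/mol.
Chair II (methoxy equatorial, isopropyl axial, methyl equatorial): E = 2.11 kcal/mol.
ΔE = 2.49 − 2.11 = 0.38 kcal/mol; chair II is more stable.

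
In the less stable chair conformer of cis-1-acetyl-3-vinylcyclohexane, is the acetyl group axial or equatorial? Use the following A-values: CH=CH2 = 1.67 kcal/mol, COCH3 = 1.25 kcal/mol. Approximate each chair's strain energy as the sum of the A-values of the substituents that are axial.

C1 and C3 have the same parity, so for the cis isomer the two substituents are e,e in one chair and a,a in the other.
Chair I (vinyl axial, acetyl axial): E = 2.92 kcal/mol.
Chair II (vinyl equatorial, acetyl equatorial): E = 0.00 kcal/mol.
Chair I is the less stable (higher-energy) conformer, and in that chair the acetyl group is axial.

axial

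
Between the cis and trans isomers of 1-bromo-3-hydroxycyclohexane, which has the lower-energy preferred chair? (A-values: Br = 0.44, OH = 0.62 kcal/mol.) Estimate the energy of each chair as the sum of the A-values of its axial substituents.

cis

At 1,3 positions (parity same): cis → (e,e or a,a); trans → (a,e or e,a).
Best chair for cis: E = 0.00 kcal/mol; best chair for trans: E = 0.44 kcal/mol.
The cis isomer is lower by 0.44 kcal/mol.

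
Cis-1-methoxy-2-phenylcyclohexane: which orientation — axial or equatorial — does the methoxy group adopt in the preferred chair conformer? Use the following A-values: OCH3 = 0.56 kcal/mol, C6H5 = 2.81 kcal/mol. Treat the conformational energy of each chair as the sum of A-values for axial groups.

C1 and C2 have opposite parity, so for the cis isomer the two substituents are one axial and one equatorial in each chair.
Chair I (methoxy axial, phenyl equatorial): E = 0.56 kcal/mol.
Chair II (methoxy equatorial, phenyl axial): E = 2.81 kcal/mol.
Chair I is the more stable (lower-energy) conformer, and in that chair the methoxy group is axial.

axial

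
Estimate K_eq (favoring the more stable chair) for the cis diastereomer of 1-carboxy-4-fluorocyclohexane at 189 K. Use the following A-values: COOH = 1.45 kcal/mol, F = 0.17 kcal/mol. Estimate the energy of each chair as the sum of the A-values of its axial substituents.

K ≈ 30.2

C1 and C4 have opposite parity, so for the cis isomer the two substituents are one axial and one equatorial in each chair.
Chair I (carboxyl axial, fluoro equatorial): E = 1.45 kcal/mol; chair II (carboxyl equatorial, fluoro axial): E = 0.17 kcal/mol.
ΔG = 1.28 kcal/mol between the two chairs.
K = exp(ΔG/RT) with R = 1.987×10⁻³ kcal mol⁻¹ K⁻¹ and T = 189 K gives K ≈ 30.2.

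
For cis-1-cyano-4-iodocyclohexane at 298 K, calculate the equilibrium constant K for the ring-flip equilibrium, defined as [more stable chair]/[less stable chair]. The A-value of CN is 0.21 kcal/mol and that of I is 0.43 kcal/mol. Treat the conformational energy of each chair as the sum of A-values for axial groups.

C1 and C4 have opposite parity, so for the cis isomer the two substituents are one axial and one equatorial in each chair.
Chair I (cyano axial, iodo equatorial): E = 0.21 kcal/mol; chair II (cyano equatorial, iodo axial): E = 0.43 kcal/mol.
ΔG = 0.22 kcal/mol between the two chairs.
K = exp(ΔG/RT) with R = 1.987×10⁻³ kcal mol⁻¹ K⁻¹ and T = 298 K gives K ≈ 1.45.

K ≈ 1.45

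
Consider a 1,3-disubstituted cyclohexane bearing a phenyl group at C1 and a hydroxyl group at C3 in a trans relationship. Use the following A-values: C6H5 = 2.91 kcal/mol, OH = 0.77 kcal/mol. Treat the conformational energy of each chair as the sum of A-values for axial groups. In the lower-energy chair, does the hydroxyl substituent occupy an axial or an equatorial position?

axial

C1 and C3 have the same parity, so for the trans isomer the two substituents are one axial and one equatorial in each chair.
Chair I (phenyl axial, hydroxyl equatorial): E = 2.91 kcal/mol.
Chair II (phenyl equatorial, hydroxyl axial): E = 0.77 kcal/mol.
Chair II is the more stable (lower-energy) conformer, and in that chair the hydroxyl group is axial.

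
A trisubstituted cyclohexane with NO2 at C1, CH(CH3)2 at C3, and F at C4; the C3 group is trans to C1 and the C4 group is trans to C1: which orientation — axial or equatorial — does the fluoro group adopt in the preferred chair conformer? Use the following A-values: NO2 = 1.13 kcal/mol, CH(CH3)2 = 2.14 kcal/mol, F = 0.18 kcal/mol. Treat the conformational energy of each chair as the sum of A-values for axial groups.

axial

Chair I (nitro axial, isopropyl equatorial, fluoro axial): E = 1.31 kcal/mol.
Chair II (nitro equatorial, isopropyl axial, fluoro equatorial): E = 2.14 kcal/mol.
Chair I is the more stable (lower-energy) conformer, and in that chair the fluoro group is axial.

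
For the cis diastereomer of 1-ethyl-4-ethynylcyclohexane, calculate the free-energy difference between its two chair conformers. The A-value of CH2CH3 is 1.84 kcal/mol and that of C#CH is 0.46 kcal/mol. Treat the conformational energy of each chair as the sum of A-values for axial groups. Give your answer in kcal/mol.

1.38 kcal/mol

C1 and C4 have opposite parity, so for the cis isomer the two substituents are one axial and one equatorial in each chair.
Chair I (ethyl axial, ethynyl equatorial): E = 1.84 kcal/mol.
Chair II (ethyl equatorial, ethynyl axial): E = 0.46 kcal/mol.
ΔE = 1.84 − 0.46 = 1.38 kcal/mol; chair II is more stable.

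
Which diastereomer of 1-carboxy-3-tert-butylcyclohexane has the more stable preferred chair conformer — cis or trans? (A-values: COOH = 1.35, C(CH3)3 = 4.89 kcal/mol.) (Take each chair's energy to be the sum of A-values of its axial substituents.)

At 1,3 positions (parity same): cis → (e,e or a,a); trans → (a,e or e,a).
Best chair for cis: E = 0.00 kcal/mol; best chair for trans: E = 1.35 kcal/mol.
The cis isomer is lower by 1.35 kcal/mol.

cis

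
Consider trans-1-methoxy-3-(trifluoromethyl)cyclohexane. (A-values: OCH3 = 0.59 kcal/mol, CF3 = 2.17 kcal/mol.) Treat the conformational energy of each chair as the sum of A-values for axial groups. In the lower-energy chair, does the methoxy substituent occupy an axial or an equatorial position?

C1 and C3 have the same parity, so for the trans isomer the two substituents are one axial and one equatorial in each chair.
Chair I (methoxy axial, trifluoromethyl equatorial): E = 0.59 kcal/mol.
Chair II (methoxy equatorial, trifluoromethyl axial): E = 2.17 kcal/mol.
Chair I is the more stable (lower-energy) conformer, and in that chair the methoxy group is axial.

axial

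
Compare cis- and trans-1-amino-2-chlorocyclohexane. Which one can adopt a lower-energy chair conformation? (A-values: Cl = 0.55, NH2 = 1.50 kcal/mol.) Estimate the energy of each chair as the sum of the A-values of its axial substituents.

At 1,2 positions (parity opposite): cis → (a,e or e,a); trans → (e,e or a,a).
Best chair for cis: E = 0.55 kcal/mol; best chair for trans: E = 0.00 kcal/mol.
The trans isomer is lower by 0.55 kcal/mol.

trans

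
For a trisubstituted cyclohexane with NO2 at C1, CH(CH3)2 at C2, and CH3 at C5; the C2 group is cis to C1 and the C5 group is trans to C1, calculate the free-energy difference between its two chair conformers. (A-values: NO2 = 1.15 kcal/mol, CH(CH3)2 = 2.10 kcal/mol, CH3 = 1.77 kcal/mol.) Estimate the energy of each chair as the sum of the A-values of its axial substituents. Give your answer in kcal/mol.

2.72 kcal/mol

Chair I (nitro axial, isopropyl equatorial, methyl equatorial): E = 1.15 kcal/mol.
Chair II (nitro equatorial, isopropyl axial, methyl axial): E = 3.87 kcal/mol.
ΔE = 3.87 − 1.15 = 2.72 kcal/mol; chair I is more stable.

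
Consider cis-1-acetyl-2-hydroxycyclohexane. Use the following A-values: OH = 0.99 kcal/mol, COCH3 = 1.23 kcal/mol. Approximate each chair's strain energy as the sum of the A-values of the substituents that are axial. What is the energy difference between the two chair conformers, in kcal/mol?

0.24 kcal/mol

C1 and C2 have opposite parity, so for the cis isomer the two substituents are one axial and one equatorial in each chair.
Chair I (hydroxyl axial, acetyl equatorial): E = 0.99 kcal/mol.
Chair II (hydroxyl equatorial, acetyl axial): E = 1.23 kcal/mol.
ΔE = 1.23 − 0.99 = 0.24 kcal/mol; chair I is more stable.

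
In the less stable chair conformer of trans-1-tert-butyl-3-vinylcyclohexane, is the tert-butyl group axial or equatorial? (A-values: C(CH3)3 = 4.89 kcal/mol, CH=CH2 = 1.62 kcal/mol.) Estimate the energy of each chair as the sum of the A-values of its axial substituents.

axial

C1 and C3 have the same parity, so for the trans isomer the two substituents are one axial and one equatorial in each chair.
Chair I (tert-butyl axial, vinyl equatorial): E = 4.89 kcal/mol.
Chair II (tert-butyl equatorial, vinyl axial): E = 1.62 kcal/mol.
Chair I is the less stable (higher-energy) conformer, and in that chair the tert-butyl group is axial.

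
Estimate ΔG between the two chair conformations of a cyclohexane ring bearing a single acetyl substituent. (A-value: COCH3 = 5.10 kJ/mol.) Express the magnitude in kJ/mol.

5.10 kJ/mol

A monosubstituted cyclohexane has one chair with the acetyl group axial (E = A = 5.10 kJ/mol) and one with it equatorial (E = 0).
ΔE = 5.10 − 0 = 5.10 kJ/mol.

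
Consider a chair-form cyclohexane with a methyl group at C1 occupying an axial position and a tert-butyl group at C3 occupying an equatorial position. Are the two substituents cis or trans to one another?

trans

C1 and C3 have the same parity, so their axial bonds point in the same direction.
With same-parity carbons, two substituents on the same face are both axial or both equatorial; opposite faces give one of each.
Here the groups are axial/equatorial → opposite face → trans.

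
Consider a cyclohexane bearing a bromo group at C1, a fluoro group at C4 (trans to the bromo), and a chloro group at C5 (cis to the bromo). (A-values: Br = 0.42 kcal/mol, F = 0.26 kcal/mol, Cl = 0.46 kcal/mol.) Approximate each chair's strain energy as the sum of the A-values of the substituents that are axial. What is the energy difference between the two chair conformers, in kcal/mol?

1.14 kcal/mol

Chair I (bromo axial, fluoro axial, chloro axial): E = 1.14 kcal/mol.
Chair II (bromo equatorial, fluoro equatorial, chloro equatorial): E = 0.00 kcal/mol.
ΔE = 1.14 − 0.00 = 1.14 kcal/mol; chair II is more stable.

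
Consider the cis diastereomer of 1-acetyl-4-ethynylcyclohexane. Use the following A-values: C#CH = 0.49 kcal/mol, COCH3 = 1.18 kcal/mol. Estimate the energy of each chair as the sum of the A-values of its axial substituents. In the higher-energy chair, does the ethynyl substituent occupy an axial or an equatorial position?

equatorial

C1 and C4 have opposite parity, so for the cis isomer the two substituents are one axial and one equatorial in each chair.
Chair I (ethynyl axial, acetyl equatorial): E = 0.49 kcal/mol.
Chair II (ethynyl equatorial, acetyl axial): E = 1.18 kcal/mol.
Chair II is the less stable (higher-energy) conformer, and in that chair the ethynyl group is equatorial.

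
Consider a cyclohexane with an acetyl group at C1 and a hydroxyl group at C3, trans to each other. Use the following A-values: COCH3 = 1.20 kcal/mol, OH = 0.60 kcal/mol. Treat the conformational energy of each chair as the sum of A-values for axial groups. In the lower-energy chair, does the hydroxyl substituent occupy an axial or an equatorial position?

axial

C1 and C3 have the same parity, so for the trans isomer the two substituents are one axial and one equatorial in each chair.
Chair I (acetyl axial, hydroxyl equatorial): E = 1.20 kcal/mol.
Chair II (acetyl equatorial, hydroxyl axial): E = 0.60 kcal/mol.
Chair II is the more stable (lower-energy) conformer, and in that chair the hydroxyl group is axial.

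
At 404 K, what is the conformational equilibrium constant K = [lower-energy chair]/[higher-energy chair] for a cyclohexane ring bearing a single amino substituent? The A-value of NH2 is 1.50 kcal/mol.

One chair has the amino group axial (E = 1.50 kcal/mol) and the other has it equatorial (E = 0).
ΔG = 1.50 kcal/mol between the two chairs.
K = exp(ΔG/RT) with R = 1.987×10⁻³ kcal mol⁻¹ K⁻¹ and T = 404 K gives K ≈ 6.48.

K ≈ 6.48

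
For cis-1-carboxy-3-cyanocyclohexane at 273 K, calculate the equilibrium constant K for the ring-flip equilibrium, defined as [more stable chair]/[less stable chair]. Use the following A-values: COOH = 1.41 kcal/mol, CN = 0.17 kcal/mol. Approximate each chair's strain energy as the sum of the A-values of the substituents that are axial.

C1 and C3 have the same parity, so for the cis isomer the two substituents are e,e in one chair and a,a in the other.
Chair I (carboxyl axial, cyano axial): E = 1.58 kcal/mol; chair II (carboxyl equatorial, cyano equatorial): E = 0.00 kcal/mol.
ΔG = 1.58 kcal/mol between the two chairs.
K = exp(ΔG/RT) with R = 1.987×10⁻³ kcal mol⁻¹ K⁻¹ and T = 273 K gives K ≈ 18.4.

K ≈ 18.4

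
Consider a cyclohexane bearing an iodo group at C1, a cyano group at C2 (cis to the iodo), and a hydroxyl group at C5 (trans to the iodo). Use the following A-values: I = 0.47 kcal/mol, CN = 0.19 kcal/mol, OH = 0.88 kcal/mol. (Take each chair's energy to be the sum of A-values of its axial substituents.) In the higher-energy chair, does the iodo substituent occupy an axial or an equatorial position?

equatorial

Chair I (iodo axial, cyano equatorial, hydroxyl equatorial): E = 0.47 kcal/mol.
Chair II (iodo equatorial, cyano axial, hydroxyl axial): E = 1.07 kcal/mol.
Chair II is the less stable (higher-energy) conformer, and in that chair the iodo group is equatorial.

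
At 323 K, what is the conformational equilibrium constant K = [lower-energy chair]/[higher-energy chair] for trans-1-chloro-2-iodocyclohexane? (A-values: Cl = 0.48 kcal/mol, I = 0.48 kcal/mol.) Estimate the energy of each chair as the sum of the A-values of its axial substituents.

K ≈ 4.46

C1 and C2 have opposite parity, so for the trans isomer the two substituents are e,e in one chair and a,a in the other.
Chair I (chloro axial, iodo axial): E = 0.96 kcal/mol; chair II (chloro equatorial, iodo equatorial): E = 0.00 kcal/mol.
ΔG = 0.96 kcal/mol between the two chairs.
K = exp(ΔG/RT) with R = 1.987×10⁻³ kcal mol⁻¹ K⁻¹ and T = 323 K gives K ≈ 4.46.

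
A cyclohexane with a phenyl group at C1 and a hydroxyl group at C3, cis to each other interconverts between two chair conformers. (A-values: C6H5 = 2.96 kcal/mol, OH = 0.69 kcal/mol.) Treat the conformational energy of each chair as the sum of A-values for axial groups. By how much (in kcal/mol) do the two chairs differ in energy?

3.65 kcal/mol

C1 and C3 have the same parity, so for the cis isomer the two substituents are e,e in one chair and a,a in the other.
Chair I (phenyl axial, hydroxyl axial): E = 3.65 kcal/mol.
Chair II (phenyl equatorial, hydroxyl equatorial): E = 0.00 kcal/mol.
ΔE = 3.65 − 0.00 = 3.65 kcal/mol; chair II is more stable.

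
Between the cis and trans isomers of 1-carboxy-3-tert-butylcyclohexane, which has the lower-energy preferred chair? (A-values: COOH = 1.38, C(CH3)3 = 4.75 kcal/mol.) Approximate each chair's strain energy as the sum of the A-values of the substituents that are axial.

At 1,3 positions (parity same): cis → (e,e or a,a); trans → (a,e or e,a).
Best chair for cis: E = 0.00 kcal/mol; best chair for trans: E = 1.38 kcal/mol.
The cis isomer is lower by 1.38 kcal/mol.

cis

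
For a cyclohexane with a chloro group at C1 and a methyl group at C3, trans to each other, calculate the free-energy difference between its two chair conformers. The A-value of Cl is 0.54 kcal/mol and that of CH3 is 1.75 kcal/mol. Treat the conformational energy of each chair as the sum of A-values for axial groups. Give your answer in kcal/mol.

1.21 kcal/mol

C1 and C3 have the same parity, so for the trans isomer the two substituents are one axial and one equatorial in each chair.
Chair I (chloro axial, methyl equatorial): E = 0.54 kcal/mol.
Chair II (chloro equatorial, methyl axial): E = 1.75 kcal/mol.
ΔE = 1.75 − 0.54 = 1.21 kcal/mol; chair I is more stable.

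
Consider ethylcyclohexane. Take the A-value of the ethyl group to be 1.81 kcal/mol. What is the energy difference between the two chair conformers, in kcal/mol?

1.81 kcal/mol

A monosubstituted cyclohexane has one chair with the ethyl group axial (E = A = 1.81 kcal/mol) and one with it equatorial (E = 0).
ΔE = 1.81 − 0 = 1.81 kcal/mol.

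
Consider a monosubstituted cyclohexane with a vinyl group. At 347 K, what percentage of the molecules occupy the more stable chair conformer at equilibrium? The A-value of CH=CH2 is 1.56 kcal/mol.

One chair has the vinyl group axial (E = 1.56 kcal/mol) and the other has it equatorial (E = 0).
ΔG = 1.56 kcal/mol between the two chairs.
K = exp(ΔG/RT) with R = 1.987×10⁻³ kcal mol⁻¹ K⁻¹ and T = 347 K gives K ≈ 9.61.
Fraction in the lower-energy chair = K/(K+1) = 90.6%.

90.6%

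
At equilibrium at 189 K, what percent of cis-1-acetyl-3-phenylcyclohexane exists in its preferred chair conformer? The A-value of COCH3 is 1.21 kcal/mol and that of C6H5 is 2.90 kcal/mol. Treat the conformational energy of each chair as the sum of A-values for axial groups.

100.0%

C1 and C3 have the same parity, so for the cis isomer the two substituents are e,e in one chair and a,a in the other.
Chair I (acetyl axial, phenyl axial): E = 4.11 kcal/mol; chair II (acetyl equatorial, phenyl equatorial): E = 0.00 kcal/mol.
ΔG = 4.11 kcal/mol between the two chairs.
K = exp(ΔG/RT) with R = 1.987×10⁻³ kcal mol⁻¹ K⁻¹ and T = 189 K gives K ≈ 5.66e+04.
Fraction in the lower-energy chair = K/(K+1) = 100.0%.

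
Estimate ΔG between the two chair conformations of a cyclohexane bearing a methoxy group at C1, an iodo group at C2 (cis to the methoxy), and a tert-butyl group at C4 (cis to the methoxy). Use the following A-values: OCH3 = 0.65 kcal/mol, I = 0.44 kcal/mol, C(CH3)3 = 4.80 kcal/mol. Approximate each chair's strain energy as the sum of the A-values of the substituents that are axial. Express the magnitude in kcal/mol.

4.59 kcal/mol

Chair I (methoxy axial, iodo equatorial, tert-butyl equatorial): E = 0.65 kcal/mol.
Chair II (methoxy equatorial, iodo axial, tert-butyl axial): E = 5.24 kcal/mol.
ΔE = 5.24 − 0.65 = 4.59 kcal/mol; chair I is more stable.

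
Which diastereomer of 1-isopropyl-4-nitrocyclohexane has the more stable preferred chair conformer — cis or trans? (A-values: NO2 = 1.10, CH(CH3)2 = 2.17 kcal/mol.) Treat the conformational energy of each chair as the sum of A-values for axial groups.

At 1,4 positions (parity opposite): cis → (a,e or e,a); trans → (e,e or a,a).
Best chair for cis: E = 1.10 kcal/mol; best chair for trans: E = 0.00 kcal/mol.
The trans isomer is lower by 1.10 kcal/mol.

trans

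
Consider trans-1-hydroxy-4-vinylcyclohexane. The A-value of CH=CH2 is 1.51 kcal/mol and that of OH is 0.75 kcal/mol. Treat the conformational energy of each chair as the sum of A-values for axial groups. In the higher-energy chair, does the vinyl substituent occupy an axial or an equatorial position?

axial

C1 and C4 have opposite parity, so for the trans isomer the two substituents are e,e in one chair and a,a in the other.
Chair I (vinyl axial, hydroxyl axial): E = 2.26 kcal/mol.
Chair II (vinyl equatorial, hydroxyl equatorial): E = 0.00 kcal/mol.
Chair I is the less stable (higher-energy) conformer, and in that chair the vinyl group is axial.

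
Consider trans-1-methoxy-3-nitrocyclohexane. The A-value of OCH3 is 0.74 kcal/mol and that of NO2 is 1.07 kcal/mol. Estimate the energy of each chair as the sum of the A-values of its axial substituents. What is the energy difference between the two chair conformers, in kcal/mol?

0.33 kcal/mol

C1 and C3 have the same parity, so for the trans isomer the two substituents are one axial and one equatorial in each chair.
Chair I (methoxy axial, nitro equatorial): E = 0.74 kcal/mol.
Chair II (methoxy equatorial, nitro axial): E = 1.07 kcal/mol.
ΔE = 1.07 − 0.74 = 0.33 kcal/mol; chair I is more stable.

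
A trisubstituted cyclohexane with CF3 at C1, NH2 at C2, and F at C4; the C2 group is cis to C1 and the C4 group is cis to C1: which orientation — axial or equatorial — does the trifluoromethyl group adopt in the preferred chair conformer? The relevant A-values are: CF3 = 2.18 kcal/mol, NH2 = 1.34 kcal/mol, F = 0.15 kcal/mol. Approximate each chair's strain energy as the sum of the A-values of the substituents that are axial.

Chair I (trifluoromethyl axial, amino equatorial, fluoro equatorial): E = 2.18 kcal/mol.
Chair II (trifluoromethyl equatorial, amino axial, fluoro axial): E = 1.49 kcal/mol.
Chair II is the more stable (lower-energy) conformer, and in that chair the trifluoromethyl group is equatorial.

equatorial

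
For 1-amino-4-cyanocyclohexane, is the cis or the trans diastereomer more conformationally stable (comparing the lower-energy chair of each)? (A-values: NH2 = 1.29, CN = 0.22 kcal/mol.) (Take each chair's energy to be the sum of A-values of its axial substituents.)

trans

At 1,4 positions (parity opposite): cis → (a,e or e,a); trans → (e,e or a,a).
Best chair for cis: E = 0.22 kcal/mol; best chair for trans: E = 0.00 kcal/mol.
The trans isomer is lower by 0.22 kcal/mol.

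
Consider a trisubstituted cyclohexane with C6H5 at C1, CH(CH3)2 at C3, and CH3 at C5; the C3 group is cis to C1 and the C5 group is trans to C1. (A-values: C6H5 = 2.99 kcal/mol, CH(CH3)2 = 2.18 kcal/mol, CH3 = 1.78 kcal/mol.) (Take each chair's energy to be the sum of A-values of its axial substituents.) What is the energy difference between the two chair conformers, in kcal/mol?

Chair I (phenyl axial, isopropyl axial, methyl equatorial): E = 5.17 kcal/mol.
Chair II (phenyl equatorial, isopropyl equatorial, methyl axial): E = 1.78 kcal/mol.
ΔE = 5.17 − 1.78 = 3.39 kcal/mol; chair II is more stable.

3.39 kcal/mol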